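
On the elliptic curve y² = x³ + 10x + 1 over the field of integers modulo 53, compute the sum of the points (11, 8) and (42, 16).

(11, 8) + (42, 16). λ = (16 - 8)/(42 - 11) ≡ 8/31 mod 53. 31⁻¹ ≡ 12 (mod 53), so λ ≡ 43.
  x = λ² - 11 - 42 = 1849 - 53 ≡ 47; y = λ·(11 - 47) - 8 ≡ 34. → (47, 34)

(47, 34)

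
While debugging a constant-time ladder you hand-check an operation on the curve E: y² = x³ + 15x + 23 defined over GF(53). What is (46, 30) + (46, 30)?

tangent at (46, 30): λ = (3·46² + 15)/(2·30) ≡ 3/7. 7⁻¹ ≡ 38 (mod 53) since 7·38 = 266 ≡ 1, so λ ≡ 3·38 ≡ 8.
  x = λ² - 46 - 46 = 64 - 92 ≡ 25; y = λ·(46 - 25) - 30 ≡ 32. → (25, 32)

(25, 32)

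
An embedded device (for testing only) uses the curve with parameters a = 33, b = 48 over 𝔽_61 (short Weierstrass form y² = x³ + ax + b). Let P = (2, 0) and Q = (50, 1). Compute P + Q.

(2, 0) + (50, 1). λ = (1 - 0)/(50 - 2) ≡ 1/48 mod 61. 48⁻¹ ≡ 14 (mod 61), so λ ≡ 14.
  x = λ² - 2 - 50 = 196 - 52 ≡ 22; y = λ·(2 - 22) - 0 ≡ 25. → (22, 25)

(22, 25)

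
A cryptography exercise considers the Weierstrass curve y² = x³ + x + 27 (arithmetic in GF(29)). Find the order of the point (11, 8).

2P: tangent at (11, 8): λ = (3·11² + 1)/(2·8) ≡ 16/16. 16⁻¹ ≡ 20 (mod 29) since 16·20 = 320 ≡ 1, so λ ≡ 16·20 ≡ 1.
  x = λ² - 11 - 11 = 1 - 22 ≡ 8; y = λ·(11 - 8) - 8 ≡ 24. → (8, 24)
3P: (8, 24) + (11, 8). λ = (8 - 24)/(11 - 8) ≡ 13/3 mod 29. 3⁻¹ ≡ 10 (mod 29), so λ ≡ 14.
  x = λ² - 8 - 11 = 196 - 19 ≡ 3; y = λ·(8 - 3) - 24 ≡ 17. → (3, 17)
4P: (3, 17) + (11, 8). λ = (8 - 17)/(11 - 3) ≡ 20/8 mod 29. 8⁻¹ ≡ 11 (mod 29), so λ ≡ 17.
  x = λ² - 3 - 11 = 289 - 14 ≡ 14; y = λ·(3 - 14) - 17 ≡ 28. → (14, 28)
5P: (14, 28) + (11, 8). λ = (8 - 28)/(11 - 14) ≡ 9/26 mod 29. 26⁻¹ ≡ 19 (mod 29), so λ ≡ 26.
  x = λ² - 14 - 11 = 676 - 25 ≡ 13; y = λ·(14 - 13) - 28 ≡ 27. → (13, 27)
6P: (13, 27) + (11, 8). λ = (8 - 27)/(11 - 13) ≡ 10/27 mod 29. 27⁻¹ ≡ 14 (mod 29), so λ ≡ 24.
  x = λ² - 13 - 11 = 576 - 24 ≡ 1; y = λ·(13 - 1) - 27 ≡ 0. → (1, 0)
7P: (1, 0) + (11, 8). λ = (8 - 0)/(11 - 1) ≡ 8/10 mod 29. 10⁻¹ ≡ 3 (mod 29) since 10·3 = 30 ≡ 1, so λ ≡ 24.
  x = λ² - 1 - 11 = 576 - 12 ≡ 13; y = λ·(1 - 13) - 0 ≡ 2. → (13, 2)
8P: (13, 2) + (11, 8). λ = (8 - 2)/(11 - 13) ≡ 6/27 mod 29. 27⁻¹ ≡ 14 (mod 29), so λ ≡ 26.
  x = λ² - 13 - 11 = 676 - 24 ≡ 14; y = λ·(13 - 14) - 2 ≡ 1. → (14, 1)
9P: (14, 1) + (11, 8). λ = (8 - 1)/(11 - 14) ≡ 7/26 mod 29. 26⁻¹ ≡ 19 (mod 29), so λ ≡ 17.
  x = λ² - 14 - 11 = 289 - 25 ≡ 3; y = λ·(14 - 3) - 1 ≡ 12. → (3, 12)
10P: (3, 12) + (11, 8). λ = (8 - 12)/(11 - 3) ≡ 25/8 mod 29. 8⁻¹ ≡ 11 (mod 29), so λ ≡ 14.
  x = λ² - 3 - 11 = 196 - 14 ≡ 8; y = λ·(3 - 8) - 12 ≡ 5. → (8, 5)
11P: (8, 5) + (11, 8). λ = (8 - 5)/(11 - 8) ≡ 3/3 mod 29. 3⁻¹ ≡ 10 (mod 29) since 3·10 = 30 ≡ 1, so λ ≡ 1.
  x = λ² - 8 - 11 = 1 - 19 ≡ 11; y = λ·(8 - 11) - 5 ≡ 21. → (11, 21)
12P: (11, 21) + (11, 8): same x and y₁ ≡ -y₂, so the sum is the point at infinity.
12P = the point at infinity, so the order is 12.

12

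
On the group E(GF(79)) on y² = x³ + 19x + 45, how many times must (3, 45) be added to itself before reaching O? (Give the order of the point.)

3

2P: tangent at (3, 45): λ = (3·3² + 19)/(2·45) ≡ 46/11. 11⁻¹ ≡ 36 (mod 79), so λ ≡ 46·36 ≡ 76.
  x = λ² - 3 - 3 = 5776 - 6 ≡ 3; y = λ·(3 - 3) - 45 ≡ 34. → (3, 34)
3P: (3, 34) + (3, 45): same x and y₁ ≡ -y₂, so the sum is O.
3P = O, so the order is 3.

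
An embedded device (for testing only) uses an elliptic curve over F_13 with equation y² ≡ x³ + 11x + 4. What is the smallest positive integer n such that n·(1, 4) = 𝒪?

2P: tangent at (1, 4): λ = (3·1² + 11)/(2·4) ≡ 1/8. 8⁻¹ ≡ 5 (mod 13) since 8·5 = 40 ≡ 1, so λ ≡ 1·5 ≡ 5.
  x = λ² - 1 - 1 = 25 - 2 ≡ 10; y = λ·(1 - 10) - 4 ≡ 3. → (10, 3)
3P: (10, 3) + (1, 4). λ = (4 - 3)/(1 - 10) ≡ 1/4 mod 13. 4⁻¹ ≡ 10 (mod 13), so λ ≡ 10.
  x = λ² - 10 - 1 = 100 - 11 ≡ 11; y = λ·(10 - 11) - 3 ≡ 0. → (11, 0)
4P: (11, 0) + (1, 4). λ = (4 - 0)/(1 - 11) ≡ 4/3 mod 13. 3⁻¹ ≡ 9 (mod 13) since 3·9 = 27 ≡ 1, so λ ≡ 10.
  x = λ² - 11 - 1 = 100 - 12 ≡ 10; y = λ·(11 - 10) - 0 ≡ 10. → (10, 10)
5P: (10, 10) + (1, 4). λ = (4 - 10)/(1 - 10) ≡ 7/4 mod 13. 4⁻¹ ≡ 10 (mod 13) since 4·10 = 40 ≡ 1, so λ ≡ 5.
  x = λ² - 10 - 1 = 25 - 11 ≡ 1; y = λ·(10 - 1) - 10 ≡ 9. → (1, 9)
6P: (1, 9) + (1, 4): same x and y₁ ≡ -y₂, so the sum is 𝒪.
6P = 𝒪, so the order is 6.

6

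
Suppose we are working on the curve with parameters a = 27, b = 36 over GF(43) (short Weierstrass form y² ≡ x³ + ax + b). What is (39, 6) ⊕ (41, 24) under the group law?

(1, 35)

(39, 6) + (41, 24). λ = (24 - 6)/(41 - 39) ≡ 18/2 mod 43. 2⁻¹ ≡ 22 (mod 43), so λ ≡ 9.
  x = λ² - 39 - 41 = 81 - 80 ≡ 1; y = λ·(39 - 1) - 6 ≡ 35. → (1, 35)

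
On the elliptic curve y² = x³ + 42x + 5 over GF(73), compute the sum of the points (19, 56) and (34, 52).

(19, 56) + (34, 52). λ = (52 - 56)/(34 - 19) ≡ 69/15 mod 73. 15⁻¹ ≡ 39 (mod 73), so λ ≡ 63.
  x = λ² - 19 - 34 = 3969 - 53 ≡ 47; y = λ·(19 - 47) - 56 ≡ 5. → (47, 5)

(47, 5)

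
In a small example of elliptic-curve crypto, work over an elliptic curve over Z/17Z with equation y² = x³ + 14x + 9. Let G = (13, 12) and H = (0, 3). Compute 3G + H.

First 3G:
Repeated addition: build up to 3G.
2G: tangent at (13, 12): λ = (3·13² + 14)/(2·12) ≡ 11/7. 7⁻¹ ≡ 5 (mod 17), so λ ≡ 11·5 ≡ 4.
  x = λ² - 13 - 13 = 16 - 26 ≡ 7; y = λ·(13 - 7) - 12 ≡ 12. → (7, 12)
3G: (7, 12) + (13, 12). λ = (12 - 12)/(13 - 7) ≡ 0/6 mod 17. 6⁻¹ ≡ 3 (mod 17) since 6·3 = 18 ≡ 1, so λ ≡ 0.
  x = λ² - 7 - 13 = 0 - 20 ≡ 14; y = λ·(7 - 14) - 12 ≡ 5. → (14, 5)
3G = (14, 5).
Finally 3G + H:
(14, 5) + (0, 3). λ = (3 - 5)/(0 - 14) ≡ 15/3 mod 17. 3⁻¹ ≡ 6 (mod 17) since 3·6 = 18 ≡ 1, so λ ≡ 5.
  x = λ² - 14 - 0 = 25 - 14 ≡ 11; y = λ·(14 - 11) - 5 ≡ 10. → (11, 10)

(11, 10)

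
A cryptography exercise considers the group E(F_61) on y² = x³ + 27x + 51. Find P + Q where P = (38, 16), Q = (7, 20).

(38, 16) + (7, 20). λ = (20 - 16)/(7 - 38) ≡ 4/30 mod 61. 30⁻¹ ≡ 59 (mod 61), so λ ≡ 53.
  x = λ² - 38 - 7 = 2809 - 45 ≡ 19; y = λ·(38 - 19) - 16 ≡ 15. → (19, 15)

(19, 15)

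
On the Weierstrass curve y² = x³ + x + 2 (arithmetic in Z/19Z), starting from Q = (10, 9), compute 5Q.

(10, 10)

Repeated addition: build up to 5Q.
2Q: tangent at (10, 9): λ = (3·10² + 1)/(2·9) ≡ 16/18. 18⁻¹ ≡ 18 (mod 19), so λ ≡ 16·18 ≡ 3.
  x = λ² - 10 - 10 = 9 - 20 ≡ 8; y = λ·(10 - 8) - 9 ≡ 16. → (8, 16)
3Q: (8, 16) + (10, 9). λ = (9 - 16)/(10 - 8) ≡ 12/2 mod 19. 2⁻¹ ≡ 10 (mod 19), so λ ≡ 6.
  x = λ² - 8 - 10 = 36 - 18 ≡ 18; y = λ·(8 - 18) - 16 ≡ 0. → (18, 0)
4Q: (18, 0) + (10, 9). λ = (9 - 0)/(10 - 18) ≡ 9/11 mod 19. 11⁻¹ ≡ 7 (mod 19), so λ ≡ 6.
  x = λ² - 18 - 10 = 36 - 28 ≡ 8; y = λ·(18 - 8) - 0 ≡ 3. → (8, 3)
5Q: (8, 3) + (10, 9). λ = (9 - 3)/(10 - 8) ≡ 6/2 mod 19. 2⁻¹ ≡ 10 (mod 19) since 2·10 = 20 ≡ 1, so λ ≡ 3.
  x = λ² - 8 - 10 = 9 - 18 ≡ 10; y = λ·(8 - 10) - 3 ≡ 10. → (10, 10)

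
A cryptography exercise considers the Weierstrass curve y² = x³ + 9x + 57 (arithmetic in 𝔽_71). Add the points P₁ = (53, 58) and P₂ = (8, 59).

(58, 21)

(53, 58) + (8, 59). λ = (59 - 58)/(8 - 53) ≡ 1/26 mod 71. 26⁻¹ ≡ 41 (mod 71), so λ ≡ 41.
  x = λ² - 53 - 8 = 1681 - 61 ≡ 58; y = λ·(53 - 58) - 58 ≡ 21. → (58, 21)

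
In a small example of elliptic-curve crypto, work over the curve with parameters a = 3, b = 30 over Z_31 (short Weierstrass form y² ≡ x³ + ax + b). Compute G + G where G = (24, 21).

tangent at (24, 21): λ = (3·24² + 3)/(2·21) ≡ 26/11. 11⁻¹ ≡ 17 (mod 31), so λ ≡ 26·17 ≡ 8.
  x = λ² - 24 - 24 = 64 - 48 ≡ 16; y = λ·(24 - 16) - 21 ≡ 12. → (16, 12)

(16, 12)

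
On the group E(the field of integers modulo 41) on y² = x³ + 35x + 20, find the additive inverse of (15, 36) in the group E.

(15, 5)

-(15, 36) = (15, -36 mod 41) = (15, 5).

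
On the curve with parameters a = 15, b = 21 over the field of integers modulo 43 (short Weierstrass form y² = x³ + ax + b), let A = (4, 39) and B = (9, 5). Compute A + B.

(4, 39) + (9, 5). λ = (5 - 39)/(9 - 4) ≡ 9/5 mod 43. 5⁻¹ ≡ 26 (mod 43) since 5·26 = 130 ≡ 1, so λ ≡ 19.
  x = λ² - 4 - 9 = 361 - 13 ≡ 4; y = λ·(4 - 4) - 39 ≡ 4. → (4, 4)

(4, 4)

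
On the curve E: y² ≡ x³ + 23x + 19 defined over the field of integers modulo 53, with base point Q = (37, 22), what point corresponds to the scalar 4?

Double-and-add on 4 = (100)₂. Start with Q = (37, 22) for the leading 1-bit.
double: tangent at (37, 22): λ = (3·37² + 23)/(2·22) ≡ 49/44. 44⁻¹ ≡ 47 (mod 53) since 44·47 = 2068 ≡ 1, so λ ≡ 49·47 ≡ 24.
  x = λ² - 37 - 37 = 576 - 74 ≡ 25; y = λ·(37 - 25) - 22 ≡ 1. → (25, 1)
double: tangent at (25, 1): λ = (3·25² + 23)/(2·1) ≡ 43/2. 2⁻¹ ≡ 27 (mod 53) since 2·27 = 54 ≡ 1, so λ ≡ 43·27 ≡ 48.
  x = λ² - 25 - 25 = 2304 - 50 ≡ 28; y = λ·(25 - 28) - 1 ≡ 14. → (28, 14)

(28, 14)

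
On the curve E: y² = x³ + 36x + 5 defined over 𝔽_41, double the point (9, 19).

tangent at (9, 19): λ = (3·9² + 36)/(2·19) ≡ 33/38. 38⁻¹ ≡ 27 (mod 41) since 38·27 = 1026 ≡ 1, so λ ≡ 33·27 ≡ 30.
  x = λ² - 9 - 9 = 900 - 18 ≡ 21; y = λ·(9 - 21) - 19 ≡ 31. → (21, 31)

(21, 31)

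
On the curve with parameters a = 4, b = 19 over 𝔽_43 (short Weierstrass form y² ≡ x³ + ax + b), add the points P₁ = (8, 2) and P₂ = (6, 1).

(8, 2) + (6, 1). λ = (1 - 2)/(6 - 8) ≡ 42/41 mod 43. 41⁻¹ ≡ 21 (mod 43) since 41·21 = 861 ≡ 1, so λ ≡ 22.
  x = λ² - 8 - 6 = 484 - 14 ≡ 40; y = λ·(8 - 40) - 2 ≡ 25. → (40, 25)

(40, 25)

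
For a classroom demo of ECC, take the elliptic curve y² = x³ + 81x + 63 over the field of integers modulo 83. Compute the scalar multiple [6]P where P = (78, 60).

(18, 7)

Repeated addition: build up to 6P.
2P: tangent at (78, 60): λ = (3·78² + 81)/(2·60) ≡ 73/37. 37⁻¹ ≡ 9 (mod 83) since 37·9 = 333 ≡ 1, so λ ≡ 73·9 ≡ 76.
  x = λ² - 78 - 78 = 5776 - 156 ≡ 59; y = λ·(78 - 59) - 60 ≡ 56. → (59, 56)
3P: (59, 56) + (78, 60). λ = (60 - 56)/(78 - 59) ≡ 4/19 mod 83. 19⁻¹ ≡ 35 (mod 83) since 19·35 = 665 ≡ 1, so λ ≡ 57.
  x = λ² - 59 - 78 = 3249 - 137 ≡ 41; y = λ·(59 - 41) - 56 ≡ 57. → (41, 57)
4P: (41, 57) + (78, 60). λ = (60 - 57)/(78 - 41) ≡ 3/37 mod 83. 37⁻¹ ≡ 9 (mod 83), so λ ≡ 27.
  x = λ² - 41 - 78 = 729 - 119 ≡ 29; y = λ·(41 - 29) - 57 ≡ 18. → (29, 18)
5P: (29, 18) + (78, 60). λ = (60 - 18)/(78 - 29) ≡ 42/49 mod 83. 49⁻¹ ≡ 61 (mod 83), so λ ≡ 72.
  x = λ² - 29 - 78 = 5184 - 107 ≡ 14; y = λ·(29 - 14) - 18 ≡ 66. → (14, 66)
6P: (14, 66) + (78, 60). λ = (60 - 66)/(78 - 14) ≡ 77/64 mod 83. 64⁻¹ ≡ 48 (mod 83) since 64·48 = 3072 ≡ 1, so λ ≡ 44.
  x = λ² - 14 - 78 = 1936 - 92 ≡ 18; y = λ·(14 - 18) - 66 ≡ 7. → (18, 7)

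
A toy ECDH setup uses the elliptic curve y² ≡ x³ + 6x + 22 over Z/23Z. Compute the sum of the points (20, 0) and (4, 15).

(5, 19)

(20, 0) + (4, 15). λ = (15 - 0)/(4 - 20) ≡ 15/7 mod 23. 7⁻¹ ≡ 10 (mod 23), so λ ≡ 12.
  x = λ² - 20 - 4 = 144 - 24 ≡ 5; y = λ·(20 - 5) - 0 ≡ 19. → (5, 19)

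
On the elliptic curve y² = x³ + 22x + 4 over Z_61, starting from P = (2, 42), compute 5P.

Repeated addition: build up to 5P.
2P: tangent at (2, 42): λ = (3·2² + 22)/(2·42) ≡ 34/23. 23⁻¹ ≡ 8 (mod 61) since 23·8 = 184 ≡ 1, so λ ≡ 34·8 ≡ 28.
  x = λ² - 2 - 2 = 784 - 4 ≡ 48; y = λ·(2 - 48) - 42 ≡ 12. → (48, 12)
3P: (48, 12) + (2, 42). λ = (42 - 12)/(2 - 48) ≡ 30/15 mod 61. 15⁻¹ ≡ 57 (mod 61), so λ ≡ 2.
  x = λ² - 48 - 2 = 4 - 50 ≡ 15; y = λ·(48 - 15) - 12 ≡ 54. → (15, 54)
4P: (15, 54) + (2, 42). λ = (42 - 54)/(2 - 15) ≡ 49/48 mod 61. 48⁻¹ ≡ 14 (mod 61), so λ ≡ 15.
  x = λ² - 15 - 2 = 225 - 17 ≡ 25; y = λ·(15 - 25) - 54 ≡ 40. → (25, 40)
5P: (25, 40) + (2, 42). λ = (42 - 40)/(2 - 25) ≡ 2/38 mod 61. 38⁻¹ ≡ 53 (mod 61), so λ ≡ 45.
  x = λ² - 25 - 2 = 2025 - 27 ≡ 46; y = λ·(25 - 46) - 40 ≡ 52. → (46, 52)

(46, 52)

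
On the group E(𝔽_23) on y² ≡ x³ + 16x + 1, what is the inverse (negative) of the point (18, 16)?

-(18, 16) = (18, -16 mod 23) = (18, 7).

(18, 7)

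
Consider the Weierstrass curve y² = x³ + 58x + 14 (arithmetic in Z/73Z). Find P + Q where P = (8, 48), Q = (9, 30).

(15, 5)

(8, 48) + (9, 30). λ = (30 - 48)/(9 - 8) ≡ 55/1 mod 73. 1⁻¹ ≡ 1 (mod 73), so λ ≡ 55.
  x = λ² - 8 - 9 = 3025 - 17 ≡ 15; y = λ·(8 - 15) - 48 ≡ 5. → (15, 5)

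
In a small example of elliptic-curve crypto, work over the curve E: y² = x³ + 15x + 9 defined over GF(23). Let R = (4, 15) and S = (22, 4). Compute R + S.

(4, 15) + (22, 4). λ = (4 - 15)/(22 - 4) ≡ 12/18 mod 23. 18⁻¹ ≡ 9 (mod 23), so λ ≡ 16.
  x = λ² - 4 - 22 = 256 - 26 ≡ 0; y = λ·(4 - 0) - 15 ≡ 3. → (0, 3)

(0, 3)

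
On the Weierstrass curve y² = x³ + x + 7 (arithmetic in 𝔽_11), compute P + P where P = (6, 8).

tangent at (6, 8): λ = (3·6² + 1)/(2·8) ≡ 10/5. 5⁻¹ ≡ 9 (mod 11) since 5·9 = 45 ≡ 1, so λ ≡ 10·9 ≡ 2.
  x = λ² - 6 - 6 = 4 - 12 ≡ 3; y = λ·(6 - 3) - 8 ≡ 9. → (3, 9)

(3, 9)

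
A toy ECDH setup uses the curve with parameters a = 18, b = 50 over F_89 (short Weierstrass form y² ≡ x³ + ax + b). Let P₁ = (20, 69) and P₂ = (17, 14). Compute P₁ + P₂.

(20, 69) + (17, 14). λ = (14 - 69)/(17 - 20) ≡ 34/86 mod 89. 86⁻¹ ≡ 59 (mod 89), so λ ≡ 48.
  x = λ² - 20 - 17 = 2304 - 37 ≡ 42; y = λ·(20 - 42) - 69 ≡ 32. → (42, 32)

(42, 32)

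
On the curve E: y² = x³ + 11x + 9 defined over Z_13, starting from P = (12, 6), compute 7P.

Repeated addition: build up to 7P.
2P: tangent at (12, 6): λ = (3·12² + 11)/(2·6) ≡ 1/12. 12⁻¹ ≡ 12 (mod 13) since 12·12 = 144 ≡ 1, so λ ≡ 1·12 ≡ 12.
  x = λ² - 12 - 12 = 144 - 24 ≡ 3; y = λ·(12 - 3) - 6 ≡ 11. → (3, 11)
3P: (3, 11) + (12, 6). λ = (6 - 11)/(12 - 3) ≡ 8/9 mod 13. 9⁻¹ ≡ 3 (mod 13), so λ ≡ 11.
  x = λ² - 3 - 12 = 121 - 15 ≡ 2; y = λ·(3 - 2) - 11 ≡ 0. → (2, 0)
4P: (2, 0) + (12, 6). λ = (6 - 0)/(12 - 2) ≡ 6/10 mod 13. 10⁻¹ ≡ 4 (mod 13) since 10·4 = 40 ≡ 1, so λ ≡ 11.
  x = λ² - 2 - 12 = 121 - 14 ≡ 3; y = λ·(2 - 3) - 0 ≡ 2. → (3, 2)
5P: (3, 2) + (12, 6). λ = (6 - 2)/(12 - 3) ≡ 4/9 mod 13. 9⁻¹ ≡ 3 (mod 13), so λ ≡ 12.
  x = λ² - 3 - 12 = 144 - 15 ≡ 12; y = λ·(3 - 12) - 2 ≡ 7. → (12, 7)
6P: (12, 7) + (12, 6): same x and y₁ ≡ -y₂, so the sum is the point at infinity.
7P: the point at infinity + (12, 6) = (12, 6) (identity).

(12, 6)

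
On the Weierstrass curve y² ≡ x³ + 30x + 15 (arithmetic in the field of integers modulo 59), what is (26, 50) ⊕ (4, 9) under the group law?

(56, 55)

(26, 50) + (4, 9). λ = (9 - 50)/(4 - 26) ≡ 18/37 mod 59. 37⁻¹ ≡ 8 (mod 59) since 37·8 = 296 ≡ 1, so λ ≡ 26.
  x = λ² - 26 - 4 = 676 - 30 ≡ 56; y = λ·(26 - 56) - 50 ≡ 55. → (56, 55)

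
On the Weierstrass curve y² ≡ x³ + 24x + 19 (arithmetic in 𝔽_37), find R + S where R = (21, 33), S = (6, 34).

(21, 33) + (6, 34). λ = (34 - 33)/(6 - 21) ≡ 1/22 mod 37. 22⁻¹ ≡ 32 (mod 37), so λ ≡ 32.
  x = λ² - 21 - 6 = 1024 - 27 ≡ 35; y = λ·(21 - 35) - 33 ≡ 0. → (35, 0)

(35, 0)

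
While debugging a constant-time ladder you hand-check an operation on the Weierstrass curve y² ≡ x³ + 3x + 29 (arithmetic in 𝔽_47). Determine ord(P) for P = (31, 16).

2P: tangent at (31, 16): λ = (3·31² + 3)/(2·16) ≡ 19/32. 32⁻¹ ≡ 25 (mod 47) since 32·25 = 800 ≡ 1, so λ ≡ 19·25 ≡ 5.
  x = λ² - 31 - 31 = 25 - 62 ≡ 10; y = λ·(31 - 10) - 16 ≡ 42. → (10, 42)
3P: (10, 42) + (31, 16). λ = (16 - 42)/(31 - 10) ≡ 21/21 mod 47. 21⁻¹ ≡ 9 (mod 47) since 21·9 = 189 ≡ 1, so λ ≡ 1.
  x = λ² - 10 - 31 = 1 - 41 ≡ 7; y = λ·(10 - 7) - 42 ≡ 8. → (7, 8)
4P: (7, 8) + (31, 16). λ = (16 - 8)/(31 - 7) ≡ 8/24 mod 47. 24⁻¹ ≡ 2 (mod 47) since 24·2 = 48 ≡ 1, so λ ≡ 16.
  x = λ² - 7 - 31 = 256 - 38 ≡ 30; y = λ·(7 - 30) - 8 ≡ 0. → (30, 0)
5P: (30, 0) + (31, 16). λ = (16 - 0)/(31 - 30) ≡ 16/1 mod 47. 1⁻¹ ≡ 1 (mod 47), so λ ≡ 16.
  x = λ² - 30 - 31 = 256 - 61 ≡ 7; y = λ·(30 - 7) - 0 ≡ 39. → (7, 39)
6P: (7, 39) + (31, 16). λ = (16 - 39)/(31 - 7) ≡ 24/24 mod 47. 24⁻¹ ≡ 2 (mod 47) since 24·2 = 48 ≡ 1, so λ ≡ 1.
  x = λ² - 7 - 31 = 1 - 38 ≡ 10; y = λ·(7 - 10) - 39 ≡ 5. → (10, 5)
7P: (10, 5) + (31, 16). λ = (16 - 5)/(31 - 10) ≡ 11/21 mod 47. 21⁻¹ ≡ 9 (mod 47), so λ ≡ 5.
  x = λ² - 10 - 31 = 25 - 41 ≡ 31; y = λ·(10 - 31) - 5 ≡ 31. → (31, 31)
8P: (31, 31) + (31, 16): same x and y₁ ≡ -y₂, so the sum is O.
8P = O, so the order is 8.

8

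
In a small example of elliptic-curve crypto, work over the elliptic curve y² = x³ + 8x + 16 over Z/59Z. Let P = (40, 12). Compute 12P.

(21, 51)

Repeated addition: build up to 12P.
2P: tangent at (40, 12): λ = (3·40² + 8)/(2·12) ≡ 29/24. 24⁻¹ ≡ 32 (mod 59), so λ ≡ 29·32 ≡ 43.
  x = λ² - 40 - 40 = 1849 - 80 ≡ 58; y = λ·(40 - 58) - 12 ≡ 40. → (58, 40)
3P: (58, 40) + (40, 12). λ = (12 - 40)/(40 - 58) ≡ 31/41 mod 59. 41⁻¹ ≡ 36 (mod 59) since 41·36 = 1476 ≡ 1, so λ ≡ 54.
  x = λ² - 58 - 40 = 2916 - 98 ≡ 45; y = λ·(58 - 45) - 40 ≡ 13. → (45, 13)
4P: (45, 13) + (40, 12). λ = (12 - 13)/(40 - 45) ≡ 58/54 mod 59. 54⁻¹ ≡ 47 (mod 59) since 54·47 = 2538 ≡ 1, so λ ≡ 12.
  x = λ² - 45 - 40 = 144 - 85 ≡ 0; y = λ·(45 - 0) - 13 ≡ 55. → (0, 55)
5P: (0, 55) + (40, 12). λ = (12 - 55)/(40 - 0) ≡ 16/40 mod 59. 40⁻¹ ≡ 31 (mod 59) since 40·31 = 1240 ≡ 1, so λ ≡ 24.
  x = λ² - 0 - 40 = 576 - 40 ≡ 5; y = λ·(0 - 5) - 55 ≡ 2. → (5, 2)
6P: (5, 2) + (40, 12). λ = (12 - 2)/(40 - 5) ≡ 10/35 mod 59. 35⁻¹ ≡ 27 (mod 59) since 35·27 = 945 ≡ 1, so λ ≡ 34.
  x = λ² - 5 - 40 = 1156 - 45 ≡ 49; y = λ·(5 - 49) - 2 ≡ 36. → (49, 36)
7P: (49, 36) + (40, 12). λ = (12 - 36)/(40 - 49) ≡ 35/50 mod 59. 50⁻¹ ≡ 13 (mod 59) since 50·13 = 650 ≡ 1, so λ ≡ 42.
  x = λ² - 49 - 40 = 1764 - 89 ≡ 23; y = λ·(49 - 23) - 36 ≡ 53. → (23, 53)
8P: (23, 53) + (40, 12). λ = (12 - 53)/(40 - 23) ≡ 18/17 mod 59. 17⁻¹ ≡ 7 (mod 59) since 17·7 = 119 ≡ 1, so λ ≡ 8.
  x = λ² - 23 - 40 = 64 - 63 ≡ 1; y = λ·(23 - 1) - 53 ≡ 5. → (1, 5)
9P: (1, 5) + (40, 12). λ = (12 - 5)/(40 - 1) ≡ 7/39 mod 59. 39⁻¹ ≡ 56 (mod 59) since 39·56 = 2184 ≡ 1, so λ ≡ 38.
  x = λ² - 1 - 40 = 1444 - 41 ≡ 46; y = λ·(1 - 46) - 5 ≡ 55. → (46, 55)
10P: (46, 55) + (40, 12). λ = (12 - 55)/(40 - 46) ≡ 16/53 mod 59. 53⁻¹ ≡ 49 (mod 59), so λ ≡ 17.
  x = λ² - 46 - 40 = 289 - 86 ≡ 26; y = λ·(46 - 26) - 55 ≡ 49. → (26, 49)
11P: (26, 49) + (40, 12). λ = (12 - 49)/(40 - 26) ≡ 22/14 mod 59. 14⁻¹ ≡ 38 (mod 59) since 14·38 = 532 ≡ 1, so λ ≡ 10.
  x = λ² - 26 - 40 = 100 - 66 ≡ 34; y = λ·(26 - 34) - 49 ≡ 48. → (34, 48)
12P: (34, 48) + (40, 12). λ = (12 - 48)/(40 - 34) ≡ 23/6 mod 59. 6⁻¹ ≡ 10 (mod 59) since 6·10 = 60 ≡ 1, so λ ≡ 53.
  x = λ² - 34 - 40 = 2809 - 74 ≡ 21; y = λ·(34 - 21) - 48 ≡ 51. → (21, 51)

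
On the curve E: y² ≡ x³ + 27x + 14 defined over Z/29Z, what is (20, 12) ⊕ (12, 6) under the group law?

(3, 8)

(20, 12) + (12, 6). λ = (6 - 12)/(12 - 20) ≡ 23/21 mod 29. 21⁻¹ ≡ 18 (mod 29) since 21·18 = 378 ≡ 1, so λ ≡ 8.
  x = λ² - 20 - 12 = 64 - 32 ≡ 3; y = λ·(20 - 3) - 12 ≡ 8. → (3, 8)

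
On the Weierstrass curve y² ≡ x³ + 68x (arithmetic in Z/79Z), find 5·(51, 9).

(51, 9)

Write Q = (51, 9).
Repeated addition: build up to 5Q.
2Q: tangent at (51, 9): λ = (3·51² + 68)/(2·9) ≡ 50/18. 18⁻¹ ≡ 22 (mod 79), so λ ≡ 50·22 ≡ 73.
  x = λ² - 51 - 51 = 5329 - 102 ≡ 13; y = λ·(51 - 13) - 9 ≡ 0. → (13, 0)
3Q: (13, 0) + (51, 9). λ = (9 - 0)/(51 - 13) ≡ 9/38 mod 79. 38⁻¹ ≡ 52 (mod 79), so λ ≡ 73.
  x = λ² - 13 - 51 = 5329 - 64 ≡ 51; y = λ·(13 - 51) - 0 ≡ 70. → (51, 70)
4Q: (51, 70) + (51, 9): same x and y₁ ≡ -y₂, so the sum is ∞.
5Q: ∞ + (51, 9) = (51, 9) (identity).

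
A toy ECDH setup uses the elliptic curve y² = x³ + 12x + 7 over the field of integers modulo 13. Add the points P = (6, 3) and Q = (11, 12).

(6, 10)

(6, 3) + (11, 12). λ = (12 - 3)/(11 - 6) ≡ 9/5 mod 13. 5⁻¹ ≡ 8 (mod 13) since 5·8 = 40 ≡ 1, so λ ≡ 7.
  x = λ² - 6 - 11 = 49 - 17 ≡ 6; y = λ·(6 - 6) - 3 ≡ 10. → (6, 10)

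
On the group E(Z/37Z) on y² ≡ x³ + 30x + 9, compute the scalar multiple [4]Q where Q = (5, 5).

Double-and-add on 4 = (100)₂. Start with Q = (5, 5) for the leading 1-bit.
double: tangent at (5, 5): λ = (3·5² + 30)/(2·5) ≡ 31/10. 10⁻¹ ≡ 26 (mod 37), so λ ≡ 31·26 ≡ 29.
  x = λ² - 5 - 5 = 841 - 10 ≡ 17; y = λ·(5 - 17) - 5 ≡ 17. → (17, 17)
double: tangent at (17, 17): λ = (3·17² + 30)/(2·17) ≡ 9/34. 34⁻¹ ≡ 12 (mod 37) since 34·12 = 408 ≡ 1, so λ ≡ 9·12 ≡ 34.
  x = λ² - 17 - 17 = 1156 - 34 ≡ 12; y = λ·(17 - 12) - 17 ≡ 5. → (12, 5)

(12, 5)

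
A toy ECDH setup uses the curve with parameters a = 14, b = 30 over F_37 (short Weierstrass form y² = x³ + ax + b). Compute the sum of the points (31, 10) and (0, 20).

(31, 10) + (0, 20). λ = (20 - 10)/(0 - 31) ≡ 10/6 mod 37. 6⁻¹ ≡ 31 (mod 37), so λ ≡ 14.
  x = λ² - 31 - 0 = 196 - 31 ≡ 17; y = λ·(31 - 17) - 10 ≡ 1. → (17, 1)

(17, 1)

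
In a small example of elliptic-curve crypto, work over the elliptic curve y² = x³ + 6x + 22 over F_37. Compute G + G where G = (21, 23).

(28, 4)

tangent at (21, 23): λ = (3·21² + 6)/(2·23) ≡ 34/9. 9⁻¹ ≡ 33 (mod 37), so λ ≡ 34·33 ≡ 12.
  x = λ² - 21 - 21 = 144 - 42 ≡ 28; y = λ·(21 - 28) - 23 ≡ 4. → (28, 4)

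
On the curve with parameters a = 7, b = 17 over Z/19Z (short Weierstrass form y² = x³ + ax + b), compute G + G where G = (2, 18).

tangent at (2, 18): λ = (3·2² + 7)/(2·18) ≡ 0/17. 17⁻¹ ≡ 9 (mod 19), so λ ≡ 0·9 ≡ 0.
  x = λ² - 2 - 2 = 0 - 4 ≡ 15; y = λ·(2 - 15) - 18 ≡ 1. → (15, 1)

(15, 1)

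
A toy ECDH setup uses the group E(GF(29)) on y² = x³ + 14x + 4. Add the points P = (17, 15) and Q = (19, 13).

(17, 15) + (19, 13). λ = (13 - 15)/(19 - 17) ≡ 27/2 mod 29. 2⁻¹ ≡ 15 (mod 29), so λ ≡ 28.
  x = λ² - 17 - 19 = 784 - 36 ≡ 23; y = λ·(17 - 23) - 15 ≡ 20. → (23, 20)

(23, 20)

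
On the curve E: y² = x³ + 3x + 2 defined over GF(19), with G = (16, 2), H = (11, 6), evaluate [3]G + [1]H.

(8, 14)

First 3G:
Repeated addition: build up to 3G.
2G: tangent at (16, 2): λ = (3·16² + 3)/(2·2) ≡ 11/4. 4⁻¹ ≡ 5 (mod 19) since 4·5 = 20 ≡ 1, so λ ≡ 11·5 ≡ 17.
  x = λ² - 16 - 16 = 289 - 32 ≡ 10; y = λ·(16 - 10) - 2 ≡ 5. → (10, 5)
3G: (10, 5) + (16, 2). λ = (2 - 5)/(16 - 10) ≡ 16/6 mod 19. 6⁻¹ ≡ 16 (mod 19), so λ ≡ 9.
  x = λ² - 10 - 16 = 81 - 26 ≡ 17; y = λ·(10 - 17) - 5 ≡ 8. → (17, 8)
3G = (17, 8).
Finally 3G + H:
(17, 8) + (11, 6). λ = (6 - 8)/(11 - 17) ≡ 17/13 mod 19. 13⁻¹ ≡ 3 (mod 19), so λ ≡ 13.
  x = λ² - 17 - 11 = 169 - 28 ≡ 8; y = λ·(17 - 8) - 8 ≡ 14. → (8, 14)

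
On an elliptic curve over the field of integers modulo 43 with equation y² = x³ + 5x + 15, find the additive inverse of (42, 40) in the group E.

-(42, 40) = (42, -40 mod 43) = (42, 3).

(42, 3)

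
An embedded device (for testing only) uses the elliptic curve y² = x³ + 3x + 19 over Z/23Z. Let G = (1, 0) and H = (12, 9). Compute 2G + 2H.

(1, 0)

First 2G:
Repeated addition: build up to 2G.
2G: (1, 0) + (1, 0): same x and y₁ ≡ -y₂, so the sum is ∞.
2G = ∞.
Next 2H:
Repeated addition: build up to 2H.
2H: tangent at (12, 9): λ = (3·12² + 3)/(2·9) ≡ 21/18. 18⁻¹ ≡ 9 (mod 23), so λ ≡ 21·9 ≡ 5.
  x = λ² - 12 - 12 = 25 - 24 ≡ 1; y = λ·(12 - 1) - 9 ≡ 0. → (1, 0)
2H = (1, 0).
Finally 2G + 2H:
∞ + (1, 0) = (1, 0) (identity).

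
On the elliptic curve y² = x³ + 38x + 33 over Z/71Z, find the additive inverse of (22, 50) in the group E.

-(22, 50) = (22, -50 mod 71) = (22, 21).

(22, 21)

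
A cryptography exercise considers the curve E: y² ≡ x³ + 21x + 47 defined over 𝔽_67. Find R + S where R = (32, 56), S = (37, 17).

(24, 29)

(32, 56) + (37, 17). λ = (17 - 56)/(37 - 32) ≡ 28/5 mod 67. 5⁻¹ ≡ 27 (mod 67) since 5·27 = 135 ≡ 1, so λ ≡ 19.
  x = λ² - 32 - 37 = 361 - 69 ≡ 24; y = λ·(32 - 24) - 56 ≡ 29. → (24, 29)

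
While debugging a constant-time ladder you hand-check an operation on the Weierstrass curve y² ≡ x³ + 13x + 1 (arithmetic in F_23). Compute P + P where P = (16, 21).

(4, 5)

tangent at (16, 21): λ = (3·16² + 13)/(2·21) ≡ 22/19. 19⁻¹ ≡ 17 (mod 23) since 19·17 = 323 ≡ 1, so λ ≡ 22·17 ≡ 6.
  x = λ² - 16 - 16 = 36 - 32 ≡ 4; y = λ·(16 - 4) - 21 ≡ 5. → (4, 5)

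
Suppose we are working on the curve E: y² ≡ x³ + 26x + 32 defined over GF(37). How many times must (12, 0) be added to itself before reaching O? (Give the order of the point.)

2

2P: (12, 0) + (12, 0): same x and y₁ ≡ -y₂, so the sum is O.
2P = O, so the order is 2.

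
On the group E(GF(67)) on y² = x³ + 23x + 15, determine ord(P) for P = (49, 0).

2

2P: (49, 0) + (49, 0): same x and y₁ ≡ -y₂, so the sum is ∞.
2P = ∞, so the order is 2.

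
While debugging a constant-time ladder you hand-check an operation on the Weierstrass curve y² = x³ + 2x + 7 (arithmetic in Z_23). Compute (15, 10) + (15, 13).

O

The two points share x = 15 and their y-coordinates satisfy 10 + 13 ≡ 0 (mod 23), so they are inverses. Their sum is the point at infinity.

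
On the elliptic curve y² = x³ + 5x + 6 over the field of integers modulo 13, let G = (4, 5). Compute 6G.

(8, 8)

Repeated addition: build up to 6G.
2G: tangent at (4, 5): λ = (3·4² + 5)/(2·5) ≡ 1/10. 10⁻¹ ≡ 4 (mod 13) since 10·4 = 40 ≡ 1, so λ ≡ 1·4 ≡ 4.
  x = λ² - 4 - 4 = 16 - 8 ≡ 8; y = λ·(4 - 8) - 5 ≡ 5. → (8, 5)
3G: (8, 5) + (4, 5). λ = (5 - 5)/(4 - 8) ≡ 0/9 mod 13. 9⁻¹ ≡ 3 (mod 13), so λ ≡ 0.
  x = λ² - 8 - 4 = 0 - 12 ≡ 1; y = λ·(8 - 1) - 5 ≡ 8. → (1, 8)
4G: (1, 8) + (4, 5). λ = (5 - 8)/(4 - 1) ≡ 10/3 mod 13. 3⁻¹ ≡ 9 (mod 13) since 3·9 = 27 ≡ 1, so λ ≡ 12.
  x = λ² - 1 - 4 = 144 - 5 ≡ 9; y = λ·(1 - 9) - 8 ≡ 0. → (9, 0)
5G: (9, 0) + (4, 5). λ = (5 - 0)/(4 - 9) ≡ 5/8 mod 13. 8⁻¹ ≡ 5 (mod 13), so λ ≡ 12.
  x = λ² - 9 - 4 = 144 - 13 ≡ 1; y = λ·(9 - 1) - 0 ≡ 5. → (1, 5)
6G: (1, 5) + (4, 5). λ = (5 - 5)/(4 - 1) ≡ 0/3 mod 13. 3⁻¹ ≡ 9 (mod 13) since 3·9 = 27 ≡ 1, so λ ≡ 0.
  x = λ² - 1 - 4 = 0 - 5 ≡ 8; y = λ·(1 - 8) - 5 ≡ 8. → (8, 8)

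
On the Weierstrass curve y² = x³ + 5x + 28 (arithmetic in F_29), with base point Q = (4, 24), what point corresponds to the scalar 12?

Double-and-add on 12 = (1100)₂. Start with Q = (4, 24) for the leading 1-bit.
double: tangent at (4, 24): λ = (3·4² + 5)/(2·24) ≡ 24/19. 19⁻¹ ≡ 26 (mod 29) since 19·26 = 494 ≡ 1, so λ ≡ 24·26 ≡ 15.
  x = λ² - 4 - 4 = 225 - 8 ≡ 14; y = λ·(4 - 14) - 24 ≡ 0. → (14, 0)
add Q: (14, 0) + (4, 24). λ = (24 - 0)/(4 - 14) ≡ 24/19 mod 29. 19⁻¹ ≡ 26 (mod 29), so λ ≡ 15.
  x = λ² - 14 - 4 = 225 - 18 ≡ 4; y = λ·(14 - 4) - 0 ≡ 5. → (4, 5)
double: tangent at (4, 5): λ = (3·4² + 5)/(2·5) ≡ 24/10. 10⁻¹ ≡ 3 (mod 29) since 10·3 = 30 ≡ 1, so λ ≡ 24·3 ≡ 14.
  x = λ² - 4 - 4 = 196 - 8 ≡ 14; y = λ·(4 - 14) - 5 ≡ 0. → (14, 0)
double: (14, 0) + (14, 0): same x and y₁ ≡ -y₂, so the sum is O.

O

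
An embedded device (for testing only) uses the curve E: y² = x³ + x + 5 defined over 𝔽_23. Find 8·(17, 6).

Write P = (17, 6).
Double-and-add on 8 = (1000)₂. Start with P = (17, 6) for the leading 1-bit.
double: tangent at (17, 6): λ = (3·17² + 1)/(2·6) ≡ 17/12. 12⁻¹ ≡ 2 (mod 23) since 12·2 = 24 ≡ 1, so λ ≡ 17·2 ≡ 11.
  x = λ² - 17 - 17 = 121 - 34 ≡ 18; y = λ·(17 - 18) - 6 ≡ 6. → (18, 6)
double: tangent at (18, 6): λ = (3·18² + 1)/(2·6) ≡ 7/12. 12⁻¹ ≡ 2 (mod 23), so λ ≡ 7·2 ≡ 14.
  x = λ² - 18 - 18 = 196 - 36 ≡ 22; y = λ·(18 - 22) - 6 ≡ 7. → (22, 7)
double: tangent at (22, 7): λ = (3·22² + 1)/(2·7) ≡ 4/14. 14⁻¹ ≡ 5 (mod 23), so λ ≡ 4·5 ≡ 20.
  x = λ² - 22 - 22 = 400 - 44 ≡ 11; y = λ·(22 - 11) - 7 ≡ 6. → (11, 6)

(11, 6)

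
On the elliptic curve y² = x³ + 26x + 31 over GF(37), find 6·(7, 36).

Write P = (7, 36).
Repeated addition: build up to 6P.
2P: tangent at (7, 36): λ = (3·7² + 26)/(2·36) ≡ 25/35. 35⁻¹ ≡ 18 (mod 37) since 35·18 = 630 ≡ 1, so λ ≡ 25·18 ≡ 6.
  x = λ² - 7 - 7 = 36 - 14 ≡ 22; y = λ·(7 - 22) - 36 ≡ 22. → (22, 22)
3P: (22, 22) + (7, 36). λ = (36 - 22)/(7 - 22) ≡ 14/22 mod 37. 22⁻¹ ≡ 32 (mod 37) since 22·32 = 704 ≡ 1, so λ ≡ 4.
  x = λ² - 22 - 7 = 16 - 29 ≡ 24; y = λ·(22 - 24) - 22 ≡ 7. → (24, 7)
4P: (24, 7) + (7, 36). λ = (36 - 7)/(7 - 24) ≡ 29/20 mod 37. 20⁻¹ ≡ 13 (mod 37), so λ ≡ 7.
  x = λ² - 24 - 7 = 49 - 31 ≡ 18; y = λ·(24 - 18) - 7 ≡ 35. → (18, 35)
5P: (18, 35) + (7, 36). λ = (36 - 35)/(7 - 18) ≡ 1/26 mod 37. 26⁻¹ ≡ 10 (mod 37) since 26·10 = 260 ≡ 1, so λ ≡ 10.
  x = λ² - 18 - 7 = 100 - 25 ≡ 1; y = λ·(18 - 1) - 35 ≡ 24. → (1, 24)
6P: (1, 24) + (7, 36). λ = (36 - 24)/(7 - 1) ≡ 12/6 mod 37. 6⁻¹ ≡ 31 (mod 37) since 6·31 = 186 ≡ 1, so λ ≡ 2.
  x = λ² - 1 - 7 = 4 - 8 ≡ 33; y = λ·(1 - 33) - 24 ≡ 23. → (33, 23)

(33, 23)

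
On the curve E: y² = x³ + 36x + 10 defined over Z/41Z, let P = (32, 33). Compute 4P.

Repeated addition: build up to 4P.
2P: tangent at (32, 33): λ = (3·32² + 36)/(2·33) ≡ 33/25. 25⁻¹ ≡ 23 (mod 41), so λ ≡ 33·23 ≡ 21.
  x = λ² - 32 - 32 = 441 - 64 ≡ 8; y = λ·(32 - 8) - 33 ≡ 20. → (8, 20)
3P: (8, 20) + (32, 33). λ = (33 - 20)/(32 - 8) ≡ 13/24 mod 41. 24⁻¹ ≡ 12 (mod 41), so λ ≡ 33.
  x = λ² - 8 - 32 = 1089 - 40 ≡ 24; y = λ·(8 - 24) - 20 ≡ 26. → (24, 26)
4P: (24, 26) + (32, 33). λ = (33 - 26)/(32 - 24) ≡ 7/8 mod 41. 8⁻¹ ≡ 36 (mod 41), so λ ≡ 6.
  x = λ² - 24 - 32 = 36 - 56 ≡ 21; y = λ·(24 - 21) - 26 ≡ 33. → (21, 33)

(21, 33)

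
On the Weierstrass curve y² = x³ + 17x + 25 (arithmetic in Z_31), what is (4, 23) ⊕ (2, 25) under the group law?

(4, 23) + (2, 25). λ = (25 - 23)/(2 - 4) ≡ 2/29 mod 31. 29⁻¹ ≡ 15 (mod 31), so λ ≡ 30.
  x = λ² - 4 - 2 = 900 - 6 ≡ 26; y = λ·(4 - 26) - 23 ≡ 30. → (26, 30)

(26, 30)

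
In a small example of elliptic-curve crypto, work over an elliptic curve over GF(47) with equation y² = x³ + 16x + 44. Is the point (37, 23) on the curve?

y² = 23² ≡ 12; x³ + 16x + 44 = 51289 ≡ 12 (mod 47). 12 = 12.

yes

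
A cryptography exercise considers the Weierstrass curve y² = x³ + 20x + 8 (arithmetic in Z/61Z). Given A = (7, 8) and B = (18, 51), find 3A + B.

First 3A:
Repeated addition: build up to 3A.
2A: tangent at (7, 8): λ = (3·7² + 20)/(2·8) ≡ 45/16. 16⁻¹ ≡ 42 (mod 61), so λ ≡ 45·42 ≡ 60.
  x = λ² - 7 - 7 = 3600 - 14 ≡ 48; y = λ·(7 - 48) - 8 ≡ 33. → (48, 33)
3A: (48, 33) + (7, 8). λ = (8 - 33)/(7 - 48) ≡ 36/20 mod 61. 20⁻¹ ≡ 58 (mod 61), so λ ≡ 14.
  x = λ² - 48 - 7 = 196 - 55 ≡ 19; y = λ·(48 - 19) - 33 ≡ 7. → (19, 7)
3A = (19, 7).
Finally 3A + B:
(19, 7) + (18, 51). λ = (51 - 7)/(18 - 19) ≡ 44/60 mod 61. 60⁻¹ ≡ 60 (mod 61) since 60·60 = 3600 ≡ 1, so λ ≡ 17.
  x = λ² - 19 - 18 = 289 - 37 ≡ 8; y = λ·(19 - 8) - 7 ≡ 58. → (8, 58)

(8, 58)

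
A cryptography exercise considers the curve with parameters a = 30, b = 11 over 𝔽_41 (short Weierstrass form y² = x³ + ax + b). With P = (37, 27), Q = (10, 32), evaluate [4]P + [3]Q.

First 4P:
Repeated addition: build up to 4P.
2P: tangent at (37, 27): λ = (3·37² + 30)/(2·27) ≡ 37/13. 13⁻¹ ≡ 19 (mod 41) since 13·19 = 247 ≡ 1, so λ ≡ 37·19 ≡ 6.
  x = λ² - 37 - 37 = 36 - 74 ≡ 3; y = λ·(37 - 3) - 27 ≡ 13. → (3, 13)
3P: (3, 13) + (37, 27). λ = (27 - 13)/(37 - 3) ≡ 14/34 mod 41. 34⁻¹ ≡ 35 (mod 41) since 34·35 = 1190 ≡ 1, so λ ≡ 39.
  x = λ² - 3 - 37 = 1521 - 40 ≡ 5; y = λ·(3 - 5) - 13 ≡ 32. → (5, 32)
4P: (5, 32) + (37, 27). λ = (27 - 32)/(37 - 5) ≡ 36/32 mod 41. 32⁻¹ ≡ 9 (mod 41), so λ ≡ 37.
  x = λ² - 5 - 37 = 1369 - 42 ≡ 15; y = λ·(5 - 15) - 32 ≡ 8. → (15, 8)
4P = (15, 8).
Next 3Q:
Repeated addition: build up to 3Q.
2Q: tangent at (10, 32): λ = (3·10² + 30)/(2·32) ≡ 2/23. 23⁻¹ ≡ 25 (mod 41) since 23·25 = 575 ≡ 1, so λ ≡ 2·25 ≡ 9.
  x = λ² - 10 - 10 = 81 - 20 ≡ 20; y = λ·(10 - 20) - 32 ≡ 1. → (20, 1)
3Q: (20, 1) + (10, 32). λ = (32 - 1)/(10 - 20) ≡ 31/31 mod 41. 31⁻¹ ≡ 4 (mod 41) since 31·4 = 124 ≡ 1, so λ ≡ 1.
  x = λ² - 20 - 10 = 1 - 30 ≡ 12; y = λ·(20 - 12) - 1 ≡ 7. → (12, 7)
3Q = (12, 7).
Finally 4P + 3Q:
(15, 8) + (12, 7). λ = (7 - 8)/(12 - 15) ≡ 40/38 mod 41. 38⁻¹ ≡ 27 (mod 41), so λ ≡ 14.
  x = λ² - 15 - 12 = 196 - 27 ≡ 5; y = λ·(15 - 5) - 8 ≡ 9. → (5, 9)

(5, 9)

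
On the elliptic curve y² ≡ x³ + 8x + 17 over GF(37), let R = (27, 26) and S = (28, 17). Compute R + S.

(26, 2)

(27, 26) + (28, 17). λ = (17 - 26)/(28 - 27) ≡ 28/1 mod 37. 1⁻¹ ≡ 1 (mod 37), so λ ≡ 28.
  x = λ² - 27 - 28 = 784 - 55 ≡ 26; y = λ·(27 - 26) - 26 ≡ 2. → (26, 2)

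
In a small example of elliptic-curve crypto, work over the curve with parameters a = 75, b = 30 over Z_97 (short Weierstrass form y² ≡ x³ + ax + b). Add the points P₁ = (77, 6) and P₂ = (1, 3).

(77, 6) + (1, 3). λ = (3 - 6)/(1 - 77) ≡ 94/21 mod 97. 21⁻¹ ≡ 37 (mod 97), so λ ≡ 83.
  x = λ² - 77 - 1 = 6889 - 78 ≡ 21; y = λ·(77 - 21) - 6 ≡ 83. → (21, 83)

(21, 83)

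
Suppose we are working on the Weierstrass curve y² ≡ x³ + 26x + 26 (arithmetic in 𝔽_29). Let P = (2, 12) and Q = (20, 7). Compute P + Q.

(2, 12) + (20, 7). λ = (7 - 12)/(20 - 2) ≡ 24/18 mod 29. 18⁻¹ ≡ 21 (mod 29), so λ ≡ 11.
  x = λ² - 2 - 20 = 121 - 22 ≡ 12; y = λ·(2 - 12) - 12 ≡ 23. → (12, 23)

(12, 23)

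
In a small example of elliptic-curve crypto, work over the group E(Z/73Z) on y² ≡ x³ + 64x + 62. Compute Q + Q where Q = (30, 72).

(38, 34)

tangent at (30, 72): λ = (3·30² + 64)/(2·72) ≡ 63/71. 71⁻¹ ≡ 36 (mod 73) since 71·36 = 2556 ≡ 1, so λ ≡ 63·36 ≡ 5.
  x = λ² - 30 - 30 = 25 - 60 ≡ 38; y = λ·(30 - 38) - 72 ≡ 34. → (38, 34)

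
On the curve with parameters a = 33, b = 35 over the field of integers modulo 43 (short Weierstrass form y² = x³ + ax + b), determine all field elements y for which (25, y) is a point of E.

x³ + 33x + 35 = 16485 ≡ 16 (mod 43).
Square roots of 16 mod 43: 4 and 39 (since 4² = 16 ≡ 16).

4, 39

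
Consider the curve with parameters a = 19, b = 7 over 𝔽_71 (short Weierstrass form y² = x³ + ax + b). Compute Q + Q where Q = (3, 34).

tangent at (3, 34): λ = (3·3² + 19)/(2·34) ≡ 46/68. 68⁻¹ ≡ 47 (mod 71), so λ ≡ 46·47 ≡ 32.
  x = λ² - 3 - 3 = 1024 - 6 ≡ 24; y = λ·(3 - 24) - 34 ≡ 4. → (24, 4)

(24, 4)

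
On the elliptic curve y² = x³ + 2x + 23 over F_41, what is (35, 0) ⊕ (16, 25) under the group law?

(35, 0) + (16, 25). λ = (25 - 0)/(16 - 35) ≡ 25/22 mod 41. 22⁻¹ ≡ 28 (mod 41), so λ ≡ 3.
  x = λ² - 35 - 16 = 9 - 51 ≡ 40; y = λ·(35 - 40) - 0 ≡ 26. → (40, 26)

(40, 26)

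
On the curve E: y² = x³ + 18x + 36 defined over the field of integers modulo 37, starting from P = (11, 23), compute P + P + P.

(27, 22)

Repeated addition: build up to 3P.
2P: tangent at (11, 23): λ = (3·11² + 18)/(2·23) ≡ 11/9. 9⁻¹ ≡ 33 (mod 37), so λ ≡ 11·33 ≡ 30.
  x = λ² - 11 - 11 = 900 - 22 ≡ 27; y = λ·(11 - 27) - 23 ≡ 15. → (27, 15)
3P: (27, 15) + (11, 23). λ = (23 - 15)/(11 - 27) ≡ 8/21 mod 37. 21⁻¹ ≡ 30 (mod 37), so λ ≡ 18.
  x = λ² - 27 - 11 = 324 - 38 ≡ 27; y = λ·(27 - 27) - 15 ≡ 22. → (27, 22)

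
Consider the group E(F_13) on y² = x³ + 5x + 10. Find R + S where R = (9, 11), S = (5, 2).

(0, 6)

(9, 11) + (5, 2). λ = (2 - 11)/(5 - 9) ≡ 4/9 mod 13. 9⁻¹ ≡ 3 (mod 13) since 9·3 = 27 ≡ 1, so λ ≡ 12.
  x = λ² - 9 - 5 = 144 - 14 ≡ 0; y = λ·(9 - 0) - 11 ≡ 6. → (0, 6)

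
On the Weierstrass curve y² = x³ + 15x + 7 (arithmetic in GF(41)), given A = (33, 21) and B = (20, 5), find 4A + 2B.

First 4A:
Double-and-add on 4 = (100)₂. Start with A = (33, 21) for the leading 1-bit.
double: tangent at (33, 21): λ = (3·33² + 15)/(2·21) ≡ 2/1. 1⁻¹ ≡ 1 (mod 41), so λ ≡ 2·1 ≡ 2.
  x = λ² - 33 - 33 = 4 - 66 ≡ 20; y = λ·(33 - 20) - 21 ≡ 5. → (20, 5)
double: tangent at (20, 5): λ = (3·20² + 15)/(2·5) ≡ 26/10. 10⁻¹ ≡ 37 (mod 41) since 10·37 = 370 ≡ 1, so λ ≡ 26·37 ≡ 19.
  x = λ² - 20 - 20 = 361 - 40 ≡ 34; y = λ·(20 - 34) - 5 ≡ 16. → (34, 16)
4A = (34, 16).
Next 2B:
Repeated addition: build up to 2B.
2B: tangent at (20, 5): λ = (3·20² + 15)/(2·5) ≡ 26/10. 10⁻¹ ≡ 37 (mod 41) since 10·37 = 370 ≡ 1, so λ ≡ 26·37 ≡ 19.
  x = λ² - 20 - 20 = 361 - 40 ≡ 34; y = λ·(20 - 34) - 5 ≡ 16. → (34, 16)
2B = (34, 16).
Finally 4A + 2B:
tangent at (34, 16): λ = (3·34² + 15)/(2·16) ≡ 39/32. 32⁻¹ ≡ 9 (mod 41) since 32·9 = 288 ≡ 1, so λ ≡ 39·9 ≡ 23.
  x = λ² - 34 - 34 = 529 - 68 ≡ 10; y = λ·(34 - 10) - 16 ≡ 3. → (10, 3)

(10, 3)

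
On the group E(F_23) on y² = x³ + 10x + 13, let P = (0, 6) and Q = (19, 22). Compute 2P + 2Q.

First 2P:
Repeated addition: build up to 2P.
2P: tangent at (0, 6): λ = (3·0² + 10)/(2·6) ≡ 10/12. 12⁻¹ ≡ 2 (mod 23) since 12·2 = 24 ≡ 1, so λ ≡ 10·2 ≡ 20.
  x = λ² - 0 - 0 = 400 - 0 ≡ 9; y = λ·(0 - 9) - 6 ≡ 21. → (9, 21)
2P = (9, 21).
Next 2Q:
Repeated addition: build up to 2Q.
2Q: tangent at (19, 22): λ = (3·19² + 10)/(2·22) ≡ 12/21. 21⁻¹ ≡ 11 (mod 23) since 21·11 = 231 ≡ 1, so λ ≡ 12·11 ≡ 17.
  x = λ² - 19 - 19 = 289 - 38 ≡ 21; y = λ·(19 - 21) - 22 ≡ 13. → (21, 13)
2Q = (21, 13).
Finally 2P + 2Q:
(9, 21) + (21, 13). λ = (13 - 21)/(21 - 9) ≡ 15/12 mod 23. 12⁻¹ ≡ 2 (mod 23), so λ ≡ 7.
  x = λ² - 9 - 21 = 49 - 30 ≡ 19; y = λ·(9 - 19) - 21 ≡ 1. → (19, 1)

(19, 1)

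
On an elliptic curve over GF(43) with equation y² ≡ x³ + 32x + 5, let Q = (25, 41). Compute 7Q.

(14, 12)

Double-and-add on 7 = (111)₂. Start with Q = (25, 41) for the leading 1-bit.
double: tangent at (25, 41): λ = (3·25² + 32)/(2·41) ≡ 15/39. 39⁻¹ ≡ 32 (mod 43) since 39·32 = 1248 ≡ 1, so λ ≡ 15·32 ≡ 7.
  x = λ² - 25 - 25 = 49 - 50 ≡ 42; y = λ·(25 - 42) - 41 ≡ 12. → (42, 12)
add Q: (42, 12) + (25, 41). λ = (41 - 12)/(25 - 42) ≡ 29/26 mod 43. 26⁻¹ ≡ 5 (mod 43), so λ ≡ 16.
  x = λ² - 42 - 25 = 256 - 67 ≡ 17; y = λ·(42 - 17) - 12 ≡ 1. → (17, 1)
double: tangent at (17, 1): λ = (3·17² + 32)/(2·1) ≡ 39/2. 2⁻¹ ≡ 22 (mod 43) since 2·22 = 44 ≡ 1, so λ ≡ 39·22 ≡ 41.
  x = λ² - 17 - 17 = 1681 - 34 ≡ 13; y = λ·(17 - 13) - 1 ≡ 34. → (13, 34)
add Q: (13, 34) + (25, 41). λ = (41 - 34)/(25 - 13) ≡ 7/12 mod 43. 12⁻¹ ≡ 18 (mod 43), so λ ≡ 40.
  x = λ² - 13 - 25 = 1600 - 38 ≡ 14; y = λ·(13 - 14) - 34 ≡ 12. → (14, 12)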